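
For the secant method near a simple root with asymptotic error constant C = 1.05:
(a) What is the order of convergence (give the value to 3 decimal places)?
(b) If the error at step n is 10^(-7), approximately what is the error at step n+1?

(a) Secant method has superlinear convergence with order φ = (1+√5)/2 ≈ 1.618.
    This means |e_{n+1}| ≈ C|e_n|^1.618.

(b) With |e_n| = 10^(-7) and C = 1.05:
    |e_{n+1}| ≈ 1.05 × (10^(-7))^1.618 = 1.05 × 10^(-11.33)

(a) ≈ 1.618 (golden ratio); (b) |e_{n+1}| ≈ 4.954e-12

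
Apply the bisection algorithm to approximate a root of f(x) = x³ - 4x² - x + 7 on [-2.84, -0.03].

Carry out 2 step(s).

f(x) = x³ - 4x² - x + 7
Initial interval: [-2.84, -0.03]

Iteration 1:
  c_1 = (-2.840000 + (-0.030000))/2 = -1.435000
  f(c_1) = f(-1.435000) = -2.756888
  f(a) × f(c) ≥ 0, new interval: [-1.435000, -0.030000]
Iteration 2:
  c_2 = (-1.435000 + (-0.030000))/2 = -0.732500
  f(c_2) = f(-0.732500) = 5.193248
  f(a) × f(c) < 0, new interval: [-1.435000, -0.732500]

After 2 iteration(s), the approximation is c_2 = -0.732500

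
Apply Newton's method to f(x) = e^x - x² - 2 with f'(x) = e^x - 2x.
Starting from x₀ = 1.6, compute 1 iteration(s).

f(x) = e^x - x² - 2
f'(x) = e^x - 2x
x₀ = 1.6

Newton-Raphson formula: x_{n+1} = x_n - f(x_n)/f'(x_n)

Iteration 1:
  f(1.600000) = 0.393032
  f'(1.600000) = 1.753032
  x_1 = 1.600000 - 0.393032/1.753032 = 1.375799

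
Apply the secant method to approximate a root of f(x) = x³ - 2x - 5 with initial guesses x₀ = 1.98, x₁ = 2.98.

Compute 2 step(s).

f(x) = x³ - 2x - 5
x₀ = 1.98, x₁ = 2.98

Secant formula: x_{n+1} = x_n - f(x_n)(x_n - x_{n-1})/(f(x_n) - f(x_{n-1}))

Iteration 1:
  f(1.980000) = -1.197608
  f(2.980000) = 15.503592
  x_2 = 2.980000 - 15.503592×(2.980000 - 1.980000)/(15.503592 - (-1.197608))
       = 2.051708
Iteration 2:
  f(2.980000) = 15.503592
  f(2.051708) = -0.466740
  x_3 = 2.051708 - (-0.466740)×(2.051708 - 2.980000)/(-0.466740 - 15.503592)
       = 2.078838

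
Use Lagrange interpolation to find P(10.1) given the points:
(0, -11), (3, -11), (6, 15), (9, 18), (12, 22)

Lagrange interpolation formula:
P(x) = Σ yᵢ × Lᵢ(x)
where Lᵢ(x) = Π_{j≠i} (x - xⱼ)/(xᵢ - xⱼ)

L_0(10.1) = (10.1 - 3)/(0 - 3) × (10.1 - 6)/(0 - 6) × (10.1 - 9)/(0 - 9) × (10.1 - 12)/(0 - 12) = -0.031296
L_1(10.1) = (10.1 - 0)/(3 - 0) × (10.1 - 6)/(3 - 6) × (10.1 - 9)/(3 - 9) × (10.1 - 12)/(3 - 12) = 0.178080
L_2(10.1) = (10.1 - 0)/(6 - 0) × (10.1 - 3)/(6 - 3) × (10.1 - 9)/(6 - 9) × (10.1 - 12)/(6 - 12) = -0.462574
L_3(10.1) = (10.1 - 0)/(9 - 0) × (10.1 - 3)/(9 - 3) × (10.1 - 6)/(9 - 6) × (10.1 - 12)/(9 - 12) = 1.149426
L_4(10.1) = (10.1 - 0)/(12 - 0) × (10.1 - 3)/(12 - 3) × (10.1 - 6)/(12 - 6) × (10.1 - 9)/(12 - 9) = 0.166364

P(10.1) = (-11)×L_0(10.1) + (-11)×L_1(10.1) + 15×L_2(10.1) + 18×L_3(10.1) + 22×L_4(10.1)
P(10.1) = 15.796448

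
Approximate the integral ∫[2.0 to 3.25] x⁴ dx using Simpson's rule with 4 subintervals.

f(x) = x⁴
a = 2.0, b = 3.25, n = 4
h = (b - a)/n = 0.312500

Simpson's rule: (h/3)[f(x₀) + 4f(x₁) + 2f(x₂) + ... + f(xₙ)]

x_0 = 2.0000, f(x_0) = 16.000000, coefficient = 1
x_1 = 2.3125, f(x_1) = 28.597427, coefficient = 4
x_2 = 2.6250, f(x_2) = 47.480713, coefficient = 2
x_3 = 2.9375, f(x_3) = 74.458023, coefficient = 4
x_4 = 3.2500, f(x_4) = 111.566406, coefficient = 1

I ≈ (0.312500/3) × 634.749634 = 66.119754
Exact value: 66.118164
Error: 0.001589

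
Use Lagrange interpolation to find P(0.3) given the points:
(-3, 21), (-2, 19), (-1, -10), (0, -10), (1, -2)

Lagrange interpolation formula:
P(x) = Σ yᵢ × Lᵢ(x)
where Lᵢ(x) = Π_{j≠i} (x - xⱼ)/(xᵢ - xⱼ)

L_0(0.3) = (0.3 - (-2))/(-3 - (-2)) × (0.3 - (-1))/(-3 - (-1)) × (0.3 - 0)/(-3 - 0) × (0.3 - 1)/(-3 - 1) = -0.026162
L_1(0.3) = (0.3 - (-3))/(-2 - (-3)) × (0.3 - (-1))/(-2 - (-1)) × (0.3 - 0)/(-2 - 0) × (0.3 - 1)/(-2 - 1) = 0.150150
L_2(0.3) = (0.3 - (-3))/(-1 - (-3)) × (0.3 - (-2))/(-1 - (-2)) × (0.3 - 0)/(-1 - 0) × (0.3 - 1)/(-1 - 1) = -0.398475
L_3(0.3) = (0.3 - (-3))/(0 - (-3)) × (0.3 - (-2))/(0 - (-2)) × (0.3 - (-1))/(0 - (-1)) × (0.3 - 1)/(0 - 1) = 1.151150
L_4(0.3) = (0.3 - (-3))/(1 - (-3)) × (0.3 - (-2))/(1 - (-2)) × (0.3 - (-1))/(1 - (-1)) × (0.3 - 0)/(1 - 0) = 0.123337

P(0.3) = 21×L_0(0.3) + 19×L_1(0.3) + (-10)×L_2(0.3) + (-10)×L_3(0.3) + (-2)×L_4(0.3)
P(0.3) = -5.469987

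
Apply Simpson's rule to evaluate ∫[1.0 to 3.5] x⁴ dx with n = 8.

f(x) = x⁴
a = 1.0, b = 3.5, n = 8
h = (b - a)/n = 0.312500

Simpson's rule: (h/3)[f(x₀) + 4f(x₁) + 2f(x₂) + ... + f(xₙ)]

x_0 = 1.0000, f(x_0) = 1.000000, coefficient = 1
x_1 = 1.3125, f(x_1) = 2.967545, coefficient = 4
x_2 = 1.6250, f(x_2) = 6.972900, coefficient = 2
x_3 = 1.9375, f(x_3) = 14.091812, coefficient = 4
x_4 = 2.2500, f(x_4) = 25.628906, coefficient = 2
x_5 = 2.5625, f(x_5) = 43.117691, coefficient = 4
x_6 = 2.8750, f(x_6) = 68.320557, coefficient = 2
x_7 = 3.1875, f(x_7) = 103.228775, coefficient = 4
x_8 = 3.5000, f(x_8) = 150.062500, coefficient = 1

I ≈ (0.312500/3) × 1006.530518 = 104.846929
Exact value: 104.843750
Error: 0.003179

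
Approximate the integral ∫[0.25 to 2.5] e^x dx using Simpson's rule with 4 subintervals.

f(x) = e^x
a = 0.25, b = 2.5, n = 4
h = (b - a)/n = 0.562500

Simpson's rule: (h/3)[f(x₀) + 4f(x₁) + 2f(x₂) + ... + f(xₙ)]

x_0 = 0.2500, f(x_0) = 1.284025, coefficient = 1
x_1 = 0.8125, f(x_1) = 2.253535, coefficient = 4
x_2 = 1.3750, f(x_2) = 3.955077, coefficient = 2
x_3 = 1.9375, f(x_3) = 6.941376, coefficient = 4
x_4 = 2.5000, f(x_4) = 12.182494, coefficient = 1

I ≈ (0.562500/3) × 58.156315 = 10.904309
Exact value: 10.898469
Error: 0.005841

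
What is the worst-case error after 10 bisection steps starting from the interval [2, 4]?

Bisection error bound: |error| ≤ (b-a)/2^n
|error| ≤ (4 - 2)/2^10 = 2/2^10
|error| ≤ 0.0019531250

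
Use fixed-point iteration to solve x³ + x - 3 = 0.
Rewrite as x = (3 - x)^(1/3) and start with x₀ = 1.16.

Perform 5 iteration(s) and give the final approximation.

Equation: x³ + x - 3 = 0
Fixed-point form: x = (3 - x)^(1/3)
x₀ = 1.16

x_1 = g(1.160000) = 1.225385
x_2 = g(1.225385) = 1.210695
x_3 = g(1.210695) = 1.214026
x_4 = g(1.214026) = 1.213272
x_5 = g(1.213272) = 1.213443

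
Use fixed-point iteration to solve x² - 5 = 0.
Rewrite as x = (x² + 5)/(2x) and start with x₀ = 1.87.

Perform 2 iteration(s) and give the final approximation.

Equation: x² - 5 = 0
Fixed-point form: x = (x² + 5)/(2x)
x₀ = 1.87

x_1 = g(1.870000) = 2.271898
x_2 = g(2.271898) = 2.236351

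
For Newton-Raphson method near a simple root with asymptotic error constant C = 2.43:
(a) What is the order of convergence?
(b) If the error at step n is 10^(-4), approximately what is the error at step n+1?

(a) Newton-Raphson has quadratic (order 2) convergence near simple roots.
    This means |e_{n+1}| ≈ C|e_n|².

(b) With |e_n| = 10^(-4) and C = 2.43:
    |e_{n+1}| ≈ 2.43 × (10^(-4))² = 2.43 × 10^(-8)

(a) 2 (quadratic); (b) |e_{n+1}| ≈ 2.430e-08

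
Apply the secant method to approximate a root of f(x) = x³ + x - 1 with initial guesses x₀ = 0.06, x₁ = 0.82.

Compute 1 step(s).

f(x) = x³ + x - 1
x₀ = 0.06, x₁ = 0.82

Secant formula: x_{n+1} = x_n - f(x_n)(x_n - x_{n-1})/(f(x_n) - f(x_{n-1}))

Iteration 1:
  f(0.060000) = -0.939784
  f(0.820000) = 0.371368
  x_2 = 0.820000 - 0.371368×(0.820000 - 0.060000)/(0.371368 - (-0.939784))
       = 0.604739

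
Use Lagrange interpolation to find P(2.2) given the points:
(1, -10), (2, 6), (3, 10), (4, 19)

Lagrange interpolation formula:
P(x) = Σ yᵢ × Lᵢ(x)
where Lᵢ(x) = Π_{j≠i} (x - xⱼ)/(xᵢ - xⱼ)

L_0(2.2) = (2.2 - 2)/(1 - 2) × (2.2 - 3)/(1 - 3) × (2.2 - 4)/(1 - 4) = -0.048000
L_1(2.2) = (2.2 - 1)/(2 - 1) × (2.2 - 3)/(2 - 3) × (2.2 - 4)/(2 - 4) = 0.864000
L_2(2.2) = (2.2 - 1)/(3 - 1) × (2.2 - 2)/(3 - 2) × (2.2 - 4)/(3 - 4) = 0.216000
L_3(2.2) = (2.2 - 1)/(4 - 1) × (2.2 - 2)/(4 - 2) × (2.2 - 3)/(4 - 3) = -0.032000

P(2.2) = (-10)×L_0(2.2) + 6×L_1(2.2) + 10×L_2(2.2) + 19×L_3(2.2)
P(2.2) = 7.216000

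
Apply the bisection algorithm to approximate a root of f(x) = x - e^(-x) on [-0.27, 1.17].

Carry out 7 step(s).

f(x) = x - e^(-x)
Initial interval: [-0.27, 1.17]

Iteration 1:
  c_1 = (-0.270000 + 1.170000)/2 = 0.450000
  f(c_1) = f(0.450000) = -0.187628
  f(a) × f(c) ≥ 0, new interval: [0.450000, 1.170000]
Iteration 2:
  c_2 = (0.450000 + 1.170000)/2 = 0.810000
  f(c_2) = f(0.810000) = 0.365142
  f(a) × f(c) < 0, new interval: [0.450000, 0.810000]
Iteration 3:
  c_3 = (0.450000 + 0.810000)/2 = 0.630000
  f(c_3) = f(0.630000) = 0.097408
  f(a) × f(c) < 0, new interval: [0.450000, 0.630000]
Iteration 4:
  c_4 = (0.450000 + 0.630000)/2 = 0.540000
  f(c_4) = f(0.540000) = -0.042748
  f(a) × f(c) ≥ 0, new interval: [0.540000, 0.630000]
Iteration 5:
  c_5 = (0.540000 + 0.630000)/2 = 0.585000
  f(c_5) = f(0.585000) = 0.027894
  f(a) × f(c) < 0, new interval: [0.540000, 0.585000]
Iteration 6:
  c_6 = (0.540000 + 0.585000)/2 = 0.562500
  f(c_6) = f(0.562500) = -0.007283
  f(a) × f(c) ≥ 0, new interval: [0.562500, 0.585000]
Iteration 7:
  c_7 = (0.562500 + 0.585000)/2 = 0.573750
  f(c_7) = f(0.573750) = 0.010341
  f(a) × f(c) < 0, new interval: [0.562500, 0.573750]

After 7 iteration(s), the approximation is c_7 = 0.573750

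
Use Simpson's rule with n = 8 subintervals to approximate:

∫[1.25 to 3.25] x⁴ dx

f(x) = x⁴
a = 1.25, b = 3.25, n = 8
h = (b - a)/n = 0.250000

Simpson's rule: (h/3)[f(x₀) + 4f(x₁) + 2f(x₂) + ... + f(xₙ)]

x_0 = 1.2500, f(x_0) = 2.441406, coefficient = 1
x_1 = 1.5000, f(x_1) = 5.062500, coefficient = 4
x_2 = 1.7500, f(x_2) = 9.378906, coefficient = 2
x_3 = 2.0000, f(x_3) = 16.000000, coefficient = 4
x_4 = 2.2500, f(x_4) = 25.628906, coefficient = 2
x_5 = 2.5000, f(x_5) = 39.062500, coefficient = 4
x_6 = 2.7500, f(x_6) = 57.191406, coefficient = 2
x_7 = 3.0000, f(x_7) = 81.000000, coefficient = 4
x_8 = 3.2500, f(x_8) = 111.566406, coefficient = 1

I ≈ (0.250000/3) × 862.906250 = 71.908854
Exact value: 71.907813
Error: 0.001042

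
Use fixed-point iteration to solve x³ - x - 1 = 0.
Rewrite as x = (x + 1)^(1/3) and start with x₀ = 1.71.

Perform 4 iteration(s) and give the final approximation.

Equation: x³ - x - 1 = 0
Fixed-point form: x = (x + 1)^(1/3)
x₀ = 1.71

x_1 = g(1.710000) = 1.394194
x_2 = g(1.394194) = 1.337785
x_3 = g(1.337785) = 1.327195
x_4 = g(1.327195) = 1.325188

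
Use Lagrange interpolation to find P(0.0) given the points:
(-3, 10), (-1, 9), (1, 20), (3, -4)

Lagrange interpolation formula:
P(x) = Σ yᵢ × Lᵢ(x)
where Lᵢ(x) = Π_{j≠i} (x - xⱼ)/(xᵢ - xⱼ)

L_0(0.0) = (0.0 - (-1))/(-3 - (-1)) × (0.0 - 1)/(-3 - 1) × (0.0 - 3)/(-3 - 3) = -0.062500
L_1(0.0) = (0.0 - (-3))/(-1 - (-3)) × (0.0 - 1)/(-1 - 1) × (0.0 - 3)/(-1 - 3) = 0.562500
L_2(0.0) = (0.0 - (-3))/(1 - (-3)) × (0.0 - (-1))/(1 - (-1)) × (0.0 - 3)/(1 - 3) = 0.562500
L_3(0.0) = (0.0 - (-3))/(3 - (-3)) × (0.0 - (-1))/(3 - (-1)) × (0.0 - 1)/(3 - 1) = -0.062500

P(0.0) = 10×L_0(0.0) + 9×L_1(0.0) + 20×L_2(0.0) + (-4)×L_3(0.0)
P(0.0) = 15.937500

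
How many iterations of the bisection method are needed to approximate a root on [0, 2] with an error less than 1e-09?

We need (b-a)/2^n ≤ 1e-09
(2 - 0)/2^n ≤ 1e-09
2/2^n ≤ 1e-09
2^n ≥ 2000000000
n ≥ log₂(2000000000) = 30.90
n ≥ 31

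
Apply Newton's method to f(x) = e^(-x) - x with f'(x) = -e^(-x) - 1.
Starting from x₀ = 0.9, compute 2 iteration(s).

f(x) = e^(-x) - x
f'(x) = -e^(-x) - 1
x₀ = 0.9

Newton-Raphson formula: x_{n+1} = x_n - f(x_n)/f'(x_n)

Iteration 1:
  f(0.900000) = -0.493430
  f'(0.900000) = -1.406570
  x_1 = 0.900000 - (-0.493430)/(-1.406570) = 0.549196
Iteration 2:
  f(0.549196) = 0.028218
  f'(0.549196) = -1.577414
  x_2 = 0.549196 - 0.028218/(-1.577414) = 0.567085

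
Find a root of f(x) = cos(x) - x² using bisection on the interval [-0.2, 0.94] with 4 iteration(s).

f(x) = cos(x) - x²
Initial interval: [-0.2, 0.94]

Iteration 1:
  c_1 = (-0.200000 + 0.940000)/2 = 0.370000
  f(c_1) = f(0.370000) = 0.795427
  f(a) × f(c) ≥ 0, new interval: [0.370000, 0.940000]
Iteration 2:
  c_2 = (0.370000 + 0.940000)/2 = 0.655000
  f(c_2) = f(0.655000) = 0.364023
  f(a) × f(c) ≥ 0, new interval: [0.655000, 0.940000]
Iteration 3:
  c_3 = (0.655000 + 0.940000)/2 = 0.797500
  f(c_3) = f(0.797500) = 0.062492
  f(a) × f(c) ≥ 0, new interval: [0.797500, 0.940000]
Iteration 4:
  c_4 = (0.797500 + 0.940000)/2 = 0.868750
  f(c_4) = f(0.868750) = -0.108945
  f(a) × f(c) < 0, new interval: [0.797500, 0.868750]

After 4 iteration(s), the approximation is c_4 = 0.868750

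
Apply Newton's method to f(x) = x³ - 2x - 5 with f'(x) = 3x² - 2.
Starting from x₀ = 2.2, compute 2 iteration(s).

f(x) = x³ - 2x - 5
f'(x) = 3x² - 2
x₀ = 2.2

Newton-Raphson formula: x_{n+1} = x_n - f(x_n)/f'(x_n)

Iteration 1:
  f(2.200000) = 1.248000
  f'(2.200000) = 12.520000
  x_1 = 2.200000 - 1.248000/12.520000 = 2.100319
Iteration 2:
  f(2.100319) = 0.064589
  f'(2.100319) = 11.234026
  x_2 = 2.100319 - 0.064589/11.234026 = 2.094570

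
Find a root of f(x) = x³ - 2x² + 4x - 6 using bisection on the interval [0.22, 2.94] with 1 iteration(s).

f(x) = x³ - 2x² + 4x - 6
Initial interval: [0.22, 2.94]

Iteration 1:
  c_1 = (0.220000 + 2.940000)/2 = 1.580000
  f(c_1) = f(1.580000) = -0.728488
  f(a) × f(c) ≥ 0, new interval: [1.580000, 2.940000]

After 1 iteration(s), the approximation is c_1 = 1.580000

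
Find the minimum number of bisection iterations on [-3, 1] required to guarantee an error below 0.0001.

We need (b-a)/2^n ≤ 0.0001
(1 - (-3))/2^n ≤ 0.0001
4/2^n ≤ 0.0001
2^n ≥ 40000
n ≥ log₂(40000) = 15.29
n ≥ 16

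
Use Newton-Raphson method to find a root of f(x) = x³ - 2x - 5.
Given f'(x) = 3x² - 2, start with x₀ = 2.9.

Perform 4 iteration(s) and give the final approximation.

f(x) = x³ - 2x - 5
f'(x) = 3x² - 2
x₀ = 2.9

Newton-Raphson formula: x_{n+1} = x_n - f(x_n)/f'(x_n)

Iteration 1:
  f(2.900000) = 13.589000
  f'(2.900000) = 23.230000
  x_1 = 2.900000 - 13.589000/23.230000 = 2.315024
Iteration 2:
  f(2.315024) = 2.776939
  f'(2.315024) = 14.078004
  x_2 = 2.315024 - 2.776939/14.078004 = 2.117770
Iteration 3:
  f(2.117770) = 0.262551
  f'(2.117770) = 11.454848
  x_3 = 2.117770 - 0.262551/11.454848 = 2.094849
Iteration 4:
  f(2.094849) = 0.003326
  f'(2.094849) = 11.165182
  x_4 = 2.094849 - 0.003326/11.165182 = 2.094552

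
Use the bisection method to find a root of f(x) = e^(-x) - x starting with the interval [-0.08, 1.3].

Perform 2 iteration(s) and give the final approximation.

f(x) = e^(-x) - x
Initial interval: [-0.08, 1.3]

Iteration 1:
  c_1 = (-0.080000 + 1.300000)/2 = 0.610000
  f(c_1) = f(0.610000) = -0.066649
  f(a) × f(c) < 0, new interval: [-0.080000, 0.610000]
Iteration 2:
  c_2 = (-0.080000 + 0.610000)/2 = 0.265000
  f(c_2) = f(0.265000) = 0.502206
  f(a) × f(c) ≥ 0, new interval: [0.265000, 0.610000]

After 2 iteration(s), the approximation is c_2 = 0.265000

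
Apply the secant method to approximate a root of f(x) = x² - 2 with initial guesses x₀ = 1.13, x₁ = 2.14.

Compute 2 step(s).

f(x) = x² - 2
x₀ = 1.13, x₁ = 2.14

Secant formula: x_{n+1} = x_n - f(x_n)(x_n - x_{n-1})/(f(x_n) - f(x_{n-1}))

Iteration 1:
  f(1.130000) = -0.723100
  f(2.140000) = 2.579600
  x_2 = 2.140000 - 2.579600×(2.140000 - 1.130000)/(2.579600 - (-0.723100))
       = 1.351131
Iteration 2:
  f(2.140000) = 2.579600
  f(1.351131) = -0.174444
  x_3 = 1.351131 - (-0.174444)×(1.351131 - 2.140000)/(-0.174444 - 2.579600)
       = 1.401099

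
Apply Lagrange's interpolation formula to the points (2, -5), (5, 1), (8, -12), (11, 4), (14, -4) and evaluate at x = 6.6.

Lagrange interpolation formula:
P(x) = Σ yᵢ × Lᵢ(x)
where Lᵢ(x) = Π_{j≠i} (x - xⱼ)/(xᵢ - xⱼ)

L_0(6.6) = (6.6 - 5)/(2 - 5) × (6.6 - 8)/(2 - 8) × (6.6 - 11)/(2 - 11) × (6.6 - 14)/(2 - 14) = -0.037518
L_1(6.6) = (6.6 - 2)/(5 - 2) × (6.6 - 8)/(5 - 8) × (6.6 - 11)/(5 - 11) × (6.6 - 14)/(5 - 14) = 0.431453
L_2(6.6) = (6.6 - 2)/(8 - 2) × (6.6 - 5)/(8 - 5) × (6.6 - 11)/(8 - 11) × (6.6 - 14)/(8 - 14) = 0.739635
L_3(6.6) = (6.6 - 2)/(11 - 2) × (6.6 - 5)/(11 - 5) × (6.6 - 8)/(11 - 8) × (6.6 - 14)/(11 - 14) = -0.156892
L_4(6.6) = (6.6 - 2)/(14 - 2) × (6.6 - 5)/(14 - 5) × (6.6 - 8)/(14 - 8) × (6.6 - 11)/(14 - 11) = 0.023322

P(6.6) = (-5)×L_0(6.6) + 1×L_1(6.6) + (-12)×L_2(6.6) + 4×L_3(6.6) + (-4)×L_4(6.6)
P(6.6) = -8.977429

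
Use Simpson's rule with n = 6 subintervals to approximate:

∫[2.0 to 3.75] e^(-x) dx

f(x) = e^(-x)
a = 2.0, b = 3.75, n = 6
h = (b - a)/n = 0.291667

Simpson's rule: (h/3)[f(x₀) + 4f(x₁) + 2f(x₂) + ... + f(xₙ)]

x_0 = 2.0000, f(x_0) = 0.135335, coefficient = 1
x_1 = 2.2917, f(x_1) = 0.101098, coefficient = 4
x_2 = 2.5833, f(x_2) = 0.075522, coefficient = 2
x_3 = 2.8750, f(x_3) = 0.056416, coefficient = 4
x_4 = 3.1667, f(x_4) = 0.042144, coefficient = 2
x_5 = 3.4583, f(x_5) = 0.031482, coefficient = 4
x_6 = 3.7500, f(x_6) = 0.023518, coefficient = 1

I ≈ (0.291667/3) × 1.150169 = 0.111822
Exact value: 0.111818
Error: 0.000004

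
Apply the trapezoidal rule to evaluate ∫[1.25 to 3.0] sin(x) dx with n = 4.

f(x) = sin(x)
a = 1.25, b = 3.0, n = 4
h = (b - a)/n = 0.437500

Trapezoidal rule: (h/2)[f(x₀) + 2f(x₁) + 2f(x₂) + ... + f(xₙ)]

x_0 = 1.2500, f(x_0) = 0.948985, coefficient = 1
x_1 = 1.6875, f(x_1) = 0.993198, coefficient = 2
x_2 = 2.1250, f(x_2) = 0.850320, coefficient = 2
x_3 = 2.5625, f(x_3) = 0.547265, coefficient = 2
x_4 = 3.0000, f(x_4) = 0.141120, coefficient = 1

I ≈ (0.437500/2) × 5.871669 = 1.284428
Exact value: 1.305315
Error: 0.020887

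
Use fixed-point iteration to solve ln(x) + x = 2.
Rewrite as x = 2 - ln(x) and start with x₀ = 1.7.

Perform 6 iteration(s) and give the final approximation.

Equation: ln(x) + x = 2
Fixed-point form: x = 2 - ln(x)
x₀ = 1.7

x_1 = g(1.700000) = 1.469372
x_2 = g(1.469372) = 1.615165
x_3 = g(1.615165) = 1.520563
x_4 = g(1.520563) = 1.580919
x_5 = g(1.580919) = 1.541993
x_6 = g(1.541993) = 1.566924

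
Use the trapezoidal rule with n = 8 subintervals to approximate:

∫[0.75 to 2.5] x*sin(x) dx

f(x) = x*sin(x)
a = 0.75, b = 2.5, n = 8
h = (b - a)/n = 0.218750

Trapezoidal rule: (h/2)[f(x₀) + 2f(x₁) + 2f(x₂) + ... + f(xₙ)]

x_0 = 0.7500, f(x_0) = 0.511229, coefficient = 1
x_1 = 0.9688, f(x_1) = 0.798423, coefficient = 2
x_2 = 1.1875, f(x_2) = 1.101331, coefficient = 2
x_3 = 1.4062, f(x_3) = 1.387255, coefficient = 2
x_4 = 1.6250, f(x_4) = 1.622613, coefficient = 2
x_5 = 1.8438, f(x_5) = 1.775492, coefficient = 2
x_6 = 2.0625, f(x_6) = 1.818155, coefficient = 2
x_7 = 2.2812, f(x_7) = 1.729338, coefficient = 2
x_8 = 2.5000, f(x_8) = 1.496180, coefficient = 1

I ≈ (0.218750/2) × 22.472627 = 2.457944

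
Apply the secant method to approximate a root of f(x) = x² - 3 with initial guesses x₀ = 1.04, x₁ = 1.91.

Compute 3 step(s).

f(x) = x² - 3
x₀ = 1.04, x₁ = 1.91

Secant formula: x_{n+1} = x_n - f(x_n)(x_n - x_{n-1})/(f(x_n) - f(x_{n-1}))

Iteration 1:
  f(1.040000) = -1.918400
  f(1.910000) = 0.648100
  x_2 = 1.910000 - 0.648100×(1.910000 - 1.040000)/(0.648100 - (-1.918400))
       = 1.690305
Iteration 2:
  f(1.910000) = 0.648100
  f(1.690305) = -0.142869
  x_3 = 1.690305 - (-0.142869)×(1.690305 - 1.910000)/(-0.142869 - 0.648100)
       = 1.729987
Iteration 3:
  f(1.690305) = -0.142869
  f(1.729987) = -0.007143
  x_4 = 1.729987 - (-0.007143)×(1.729987 - 1.690305)/(-0.007143 - (-0.142869))
       = 1.732076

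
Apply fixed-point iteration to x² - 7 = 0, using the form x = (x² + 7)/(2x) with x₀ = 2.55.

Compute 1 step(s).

Equation: x² - 7 = 0
Fixed-point form: x = (x² + 7)/(2x)
x₀ = 2.55

x_1 = g(2.550000) = 2.647549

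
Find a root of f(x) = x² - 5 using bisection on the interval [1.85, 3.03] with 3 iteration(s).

f(x) = x² - 5
Initial interval: [1.85, 3.03]

Iteration 1:
  c_1 = (1.850000 + 3.030000)/2 = 2.440000
  f(c_1) = f(2.440000) = 0.953600
  f(a) × f(c) < 0, new interval: [1.850000, 2.440000]
Iteration 2:
  c_2 = (1.850000 + 2.440000)/2 = 2.145000
  f(c_2) = f(2.145000) = -0.398975
  f(a) × f(c) ≥ 0, new interval: [2.145000, 2.440000]
Iteration 3:
  c_3 = (2.145000 + 2.440000)/2 = 2.292500
  f(c_3) = f(2.292500) = 0.255556
  f(a) × f(c) < 0, new interval: [2.145000, 2.292500]

After 3 iteration(s), the approximation is c_3 = 2.292500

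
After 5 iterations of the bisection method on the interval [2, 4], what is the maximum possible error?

Bisection error bound: |error| ≤ (b-a)/2^n
|error| ≤ (4 - 2)/2^5 = 2/2^5
|error| ≤ 0.0625000000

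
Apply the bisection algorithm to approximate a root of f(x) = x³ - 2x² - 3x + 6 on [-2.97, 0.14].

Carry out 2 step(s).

f(x) = x³ - 2x² - 3x + 6
Initial interval: [-2.97, 0.14]

Iteration 1:
  c_1 = (-2.970000 + 0.140000)/2 = -1.415000
  f(c_1) = f(-1.415000) = 3.407402
  f(a) × f(c) < 0, new interval: [-2.970000, -1.415000]
Iteration 2:
  c_2 = (-2.970000 + (-1.415000))/2 = -2.192500
  f(c_2) = f(-2.192500) = -7.576083
  f(a) × f(c) ≥ 0, new interval: [-2.192500, -1.415000]

After 2 iteration(s), the approximation is c_2 = -2.192500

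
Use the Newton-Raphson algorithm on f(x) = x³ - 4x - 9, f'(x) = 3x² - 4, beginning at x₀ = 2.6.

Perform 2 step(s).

f(x) = x³ - 4x - 9
f'(x) = 3x² - 4
x₀ = 2.6

Newton-Raphson formula: x_{n+1} = x_n - f(x_n)/f'(x_n)

Iteration 1:
  f(2.600000) = -1.824000
  f'(2.600000) = 16.280000
  x_1 = 2.600000 - (-1.824000)/16.280000 = 2.712039
Iteration 2:
  f(2.712039) = 0.099318
  f'(2.712039) = 18.065472
  x_2 = 2.712039 - 0.099318/18.065472 = 2.706542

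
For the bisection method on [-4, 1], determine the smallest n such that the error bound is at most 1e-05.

We need (b-a)/2^n ≤ 1e-05
(1 - (-4))/2^n ≤ 1e-05
5/2^n ≤ 1e-05
2^n ≥ 500000
n ≥ log₂(500000) = 18.93
n ≥ 19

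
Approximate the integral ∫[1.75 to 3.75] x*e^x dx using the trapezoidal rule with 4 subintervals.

f(x) = x*e^x
a = 1.75, b = 3.75, n = 4
h = (b - a)/n = 0.500000

Trapezoidal rule: (h/2)[f(x₀) + 2f(x₁) + 2f(x₂) + ... + f(xₙ)]

x_0 = 1.7500, f(x_0) = 10.070555, coefficient = 1
x_1 = 2.2500, f(x_1) = 21.347406, coefficient = 2
x_2 = 2.7500, f(x_2) = 43.017238, coefficient = 2
x_3 = 3.2500, f(x_3) = 83.818605, coefficient = 2
x_4 = 3.7500, f(x_4) = 159.454058, coefficient = 1

I ≈ (0.500000/2) × 465.891108 = 116.472777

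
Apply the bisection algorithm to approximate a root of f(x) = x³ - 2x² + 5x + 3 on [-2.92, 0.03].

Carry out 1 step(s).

f(x) = x³ - 2x² + 5x + 3
Initial interval: [-2.92, 0.03]

Iteration 1:
  c_1 = (-2.920000 + 0.030000)/2 = -1.445000
  f(c_1) = f(-1.445000) = -11.418246
  f(a) × f(c) ≥ 0, new interval: [-1.445000, 0.030000]

After 1 iteration(s), the approximation is c_1 = -1.445000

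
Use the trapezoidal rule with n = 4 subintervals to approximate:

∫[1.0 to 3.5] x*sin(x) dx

f(x) = x*sin(x)
a = 1.0, b = 3.5, n = 4
h = (b - a)/n = 0.625000

Trapezoidal rule: (h/2)[f(x₀) + 2f(x₁) + 2f(x₂) + ... + f(xₙ)]

x_0 = 1.0000, f(x_0) = 0.841471, coefficient = 1
x_1 = 1.6250, f(x_1) = 1.622613, coefficient = 2
x_2 = 2.2500, f(x_2) = 1.750665, coefficient = 2
x_3 = 2.8750, f(x_3) = 0.757407, coefficient = 2
x_4 = 3.5000, f(x_4) = -1.227741, coefficient = 1

I ≈ (0.625000/2) × 7.875100 = 2.460969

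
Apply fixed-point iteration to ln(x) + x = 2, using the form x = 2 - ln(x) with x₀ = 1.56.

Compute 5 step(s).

Equation: ln(x) + x = 2
Fixed-point form: x = 2 - ln(x)
x₀ = 1.56

x_1 = g(1.560000) = 1.555314
x_2 = g(1.555314) = 1.558322
x_3 = g(1.558322) = 1.556390
x_4 = g(1.556390) = 1.557631
x_5 = g(1.557631) = 1.556834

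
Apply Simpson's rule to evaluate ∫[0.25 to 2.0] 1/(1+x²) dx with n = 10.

f(x) = 1/(1+x²)
a = 0.25, b = 2.0, n = 10
h = (b - a)/n = 0.175000

Simpson's rule: (h/3)[f(x₀) + 4f(x₁) + 2f(x₂) + ... + f(xₙ)]

x_0 = 0.2500, f(x_0) = 0.941176, coefficient = 1
x_1 = 0.4250, f(x_1) = 0.847009, coefficient = 4
x_2 = 0.6000, f(x_2) = 0.735294, coefficient = 2
x_3 = 0.7750, f(x_3) = 0.624756, coefficient = 4
x_4 = 0.9500, f(x_4) = 0.525624, coefficient = 2
x_5 = 1.1250, f(x_5) = 0.441379, coefficient = 4
x_6 = 1.3000, f(x_6) = 0.371747, coefficient = 2
x_7 = 1.4750, f(x_7) = 0.314899, coefficient = 4
x_8 = 1.6500, f(x_8) = 0.268637, coefficient = 2
x_9 = 1.8250, f(x_9) = 0.230914, coefficient = 4
x_10 = 2.0000, f(x_10) = 0.200000, coefficient = 1

I ≈ (0.175000/3) × 14.779607 = 0.862144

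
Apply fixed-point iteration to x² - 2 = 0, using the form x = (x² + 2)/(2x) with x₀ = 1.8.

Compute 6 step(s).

Equation: x² - 2 = 0
Fixed-point form: x = (x² + 2)/(2x)
x₀ = 1.8

x_1 = g(1.800000) = 1.455556
x_2 = g(1.455556) = 1.414801
x_3 = g(1.414801) = 1.414214
x_4 = g(1.414214) = 1.414214
x_5 = g(1.414214) = 1.414214
x_6 = g(1.414214) = 1.414214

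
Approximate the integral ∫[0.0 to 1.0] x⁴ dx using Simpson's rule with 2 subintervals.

f(x) = x⁴
a = 0.0, b = 1.0, n = 2
h = (b - a)/n = 0.500000

Simpson's rule: (h/3)[f(x₀) + 4f(x₁) + 2f(x₂) + ... + f(xₙ)]

x_0 = 0.0000, f(x_0) = 0.000000, coefficient = 1
x_1 = 0.5000, f(x_1) = 0.062500, coefficient = 4
x_2 = 1.0000, f(x_2) = 1.000000, coefficient = 1

I ≈ (0.500000/3) × 1.250000 = 0.208333
Exact value: 0.200000
Error: 0.008333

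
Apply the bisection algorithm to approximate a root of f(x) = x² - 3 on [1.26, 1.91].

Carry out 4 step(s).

f(x) = x² - 3
Initial interval: [1.26, 1.91]

Iteration 1:
  c_1 = (1.260000 + 1.910000)/2 = 1.585000
  f(c_1) = f(1.585000) = -0.487775
  f(a) × f(c) ≥ 0, new interval: [1.585000, 1.910000]
Iteration 2:
  c_2 = (1.585000 + 1.910000)/2 = 1.747500
  f(c_2) = f(1.747500) = 0.053756
  f(a) × f(c) < 0, new interval: [1.585000, 1.747500]
Iteration 3:
  c_3 = (1.585000 + 1.747500)/2 = 1.666250
  f(c_3) = f(1.666250) = -0.223611
  f(a) × f(c) ≥ 0, new interval: [1.666250, 1.747500]
Iteration 4:
  c_4 = (1.666250 + 1.747500)/2 = 1.706875
  f(c_4) = f(1.706875) = -0.086578
  f(a) × f(c) ≥ 0, new interval: [1.706875, 1.747500]

After 4 iteration(s), the approximation is c_4 = 1.706875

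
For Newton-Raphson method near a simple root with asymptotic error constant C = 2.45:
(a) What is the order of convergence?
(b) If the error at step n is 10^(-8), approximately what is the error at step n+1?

(a) Newton-Raphson has quadratic (order 2) convergence near simple roots.
    This means |e_{n+1}| ≈ C|e_n|².

(b) With |e_n| = 10^(-8) and C = 2.45:
    |e_{n+1}| ≈ 2.45 × (10^(-8))² = 2.45 × 10^(-16)

(a) 2 (quadratic); (b) |e_{n+1}| ≈ 2.450e-16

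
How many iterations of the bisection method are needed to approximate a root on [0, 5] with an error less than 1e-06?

We need (b-a)/2^n ≤ 1e-06
(5 - 0)/2^n ≤ 1e-06
5/2^n ≤ 1e-06
2^n ≥ 5000000
n ≥ log₂(5000000) = 22.25
n ≥ 23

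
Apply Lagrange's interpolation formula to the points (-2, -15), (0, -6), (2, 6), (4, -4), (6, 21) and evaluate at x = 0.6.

Lagrange interpolation formula:
P(x) = Σ yᵢ × Lᵢ(x)
where Lᵢ(x) = Π_{j≠i} (x - xⱼ)/(xᵢ - xⱼ)

L_0(0.6) = (0.6 - 0)/(-2 - 0) × (0.6 - 2)/(-2 - 2) × (0.6 - 4)/(-2 - 4) × (0.6 - 6)/(-2 - 6) = -0.040163
L_1(0.6) = (0.6 - (-2))/(0 - (-2)) × (0.6 - 2)/(0 - 2) × (0.6 - 4)/(0 - 4) × (0.6 - 6)/(0 - 6) = 0.696150
L_2(0.6) = (0.6 - (-2))/(2 - (-2)) × (0.6 - 0)/(2 - 0) × (0.6 - 4)/(2 - 4) × (0.6 - 6)/(2 - 6) = 0.447525
L_3(0.6) = (0.6 - (-2))/(4 - (-2)) × (0.6 - 0)/(4 - 0) × (0.6 - 2)/(4 - 2) × (0.6 - 6)/(4 - 6) = -0.122850
L_4(0.6) = (0.6 - (-2))/(6 - (-2)) × (0.6 - 0)/(6 - 0) × (0.6 - 2)/(6 - 2) × (0.6 - 4)/(6 - 4) = 0.019338

P(0.6) = (-15)×L_0(0.6) + (-6)×L_1(0.6) + 6×L_2(0.6) + (-4)×L_3(0.6) + 21×L_4(0.6)
P(0.6) = 0.008175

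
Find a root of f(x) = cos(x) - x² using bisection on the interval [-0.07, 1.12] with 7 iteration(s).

f(x) = cos(x) - x²
Initial interval: [-0.07, 1.12]

Iteration 1:
  c_1 = (-0.070000 + 1.120000)/2 = 0.525000
  f(c_1) = f(0.525000) = 0.589699
  f(a) × f(c) ≥ 0, new interval: [0.525000, 1.120000]
Iteration 2:
  c_2 = (0.525000 + 1.120000)/2 = 0.822500
  f(c_2) = f(0.822500) = 0.003885
  f(a) × f(c) ≥ 0, new interval: [0.822500, 1.120000]
Iteration 3:
  c_3 = (0.822500 + 1.120000)/2 = 0.971250
  f(c_3) = f(0.971250) = -0.379059
  f(a) × f(c) < 0, new interval: [0.822500, 0.971250]
Iteration 4:
  c_4 = (0.822500 + 0.971250)/2 = 0.896875
  f(c_4) = f(0.896875) = -0.180330
  f(a) × f(c) < 0, new interval: [0.822500, 0.896875]
Iteration 5:
  c_5 = (0.822500 + 0.896875)/2 = 0.859688
  f(c_5) = f(0.859688) = -0.086388
  f(a) × f(c) < 0, new interval: [0.822500, 0.859688]
Iteration 6:
  c_6 = (0.822500 + 0.859688)/2 = 0.841094
  f(c_6) = f(0.841094) = -0.040791
  f(a) × f(c) < 0, new interval: [0.822500, 0.841094]
Iteration 7:
  c_7 = (0.822500 + 0.841094)/2 = 0.831797
  f(c_7) = f(0.831797) = -0.018337
  f(a) × f(c) < 0, new interval: [0.822500, 0.831797]

After 7 iteration(s), the approximation is c_7 = 0.831797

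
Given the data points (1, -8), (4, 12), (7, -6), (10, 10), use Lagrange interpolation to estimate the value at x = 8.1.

Lagrange interpolation formula:
P(x) = Σ yᵢ × Lᵢ(x)
where Lᵢ(x) = Π_{j≠i} (x - xⱼ)/(xᵢ - xⱼ)

L_0(8.1) = (8.1 - 4)/(1 - 4) × (8.1 - 7)/(1 - 7) × (8.1 - 10)/(1 - 10) = 0.052895
L_1(8.1) = (8.1 - 1)/(4 - 1) × (8.1 - 7)/(4 - 7) × (8.1 - 10)/(4 - 10) = -0.274796
L_2(8.1) = (8.1 - 1)/(7 - 1) × (8.1 - 4)/(7 - 4) × (8.1 - 10)/(7 - 10) = 1.024241
L_3(8.1) = (8.1 - 1)/(10 - 1) × (8.1 - 4)/(10 - 4) × (8.1 - 7)/(10 - 7) = 0.197660

P(8.1) = (-8)×L_0(8.1) + 12×L_1(8.1) + (-6)×L_2(8.1) + 10×L_3(8.1)
P(8.1) = -7.889556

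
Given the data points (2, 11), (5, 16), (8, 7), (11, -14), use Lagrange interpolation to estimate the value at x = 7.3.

Lagrange interpolation formula:
P(x) = Σ yᵢ × Lᵢ(x)
where Lᵢ(x) = Π_{j≠i} (x - xⱼ)/(xᵢ - xⱼ)

L_0(7.3) = (7.3 - 5)/(2 - 5) × (7.3 - 8)/(2 - 8) × (7.3 - 11)/(2 - 11) = -0.036772
L_1(7.3) = (7.3 - 2)/(5 - 2) × (7.3 - 8)/(5 - 8) × (7.3 - 11)/(5 - 11) = 0.254204
L_2(7.3) = (7.3 - 2)/(8 - 2) × (7.3 - 5)/(8 - 5) × (7.3 - 11)/(8 - 11) = 0.835241
L_3(7.3) = (7.3 - 2)/(11 - 2) × (7.3 - 5)/(11 - 5) × (7.3 - 8)/(11 - 8) = -0.052673

P(7.3) = 11×L_0(7.3) + 16×L_1(7.3) + 7×L_2(7.3) + (-14)×L_3(7.3)
P(7.3) = 10.246877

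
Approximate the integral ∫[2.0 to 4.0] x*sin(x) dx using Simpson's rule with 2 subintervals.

f(x) = x*sin(x)
a = 2.0, b = 4.0, n = 2
h = (b - a)/n = 1.000000

Simpson's rule: (h/3)[f(x₀) + 4f(x₁) + 2f(x₂) + ... + f(xₙ)]

x_0 = 2.0000, f(x_0) = 1.818595, coefficient = 1
x_1 = 3.0000, f(x_1) = 0.423360, coefficient = 4
x_2 = 4.0000, f(x_2) = -3.027210, coefficient = 1

I ≈ (1.000000/3) × 0.484825 = 0.161608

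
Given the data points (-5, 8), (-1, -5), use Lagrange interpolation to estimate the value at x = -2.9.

Lagrange interpolation formula:
P(x) = Σ yᵢ × Lᵢ(x)
where Lᵢ(x) = Π_{j≠i} (x - xⱼ)/(xᵢ - xⱼ)

L_0(-2.9) = (-2.9 - (-1))/(-5 - (-1)) = 0.475000
L_1(-2.9) = (-2.9 - (-5))/(-1 - (-5)) = 0.525000

P(-2.9) = 8×L_0(-2.9) + (-5)×L_1(-2.9)
P(-2.9) = 1.175000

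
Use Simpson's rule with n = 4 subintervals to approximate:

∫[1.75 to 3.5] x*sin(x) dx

f(x) = x*sin(x)
a = 1.75, b = 3.5, n = 4
h = (b - a)/n = 0.437500

Simpson's rule: (h/3)[f(x₀) + 4f(x₁) + 2f(x₂) + ... + f(xₙ)]

x_0 = 1.7500, f(x_0) = 1.721975, coefficient = 1
x_1 = 2.1875, f(x_1) = 1.784539, coefficient = 4
x_2 = 2.6250, f(x_2) = 1.296541, coefficient = 2
x_3 = 3.0625, f(x_3) = 0.241969, coefficient = 4
x_4 = 3.5000, f(x_4) = -1.227741, coefficient = 1

I ≈ (0.437500/3) × 11.193347 = 1.632363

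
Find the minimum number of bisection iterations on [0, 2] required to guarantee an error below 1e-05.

We need (b-a)/2^n ≤ 1e-05
(2 - 0)/2^n ≤ 1e-05
2/2^n ≤ 1e-05
2^n ≥ 200000
n ≥ log₂(200000) = 17.61
n ≥ 18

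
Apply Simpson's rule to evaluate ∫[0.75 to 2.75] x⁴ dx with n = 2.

f(x) = x⁴
a = 0.75, b = 2.75, n = 2
h = (b - a)/n = 1.000000

Simpson's rule: (h/3)[f(x₀) + 4f(x₁) + 2f(x₂) + ... + f(xₙ)]

x_0 = 0.7500, f(x_0) = 0.316406, coefficient = 1
x_1 = 1.7500, f(x_1) = 9.378906, coefficient = 4
x_2 = 2.7500, f(x_2) = 57.191406, coefficient = 1

I ≈ (1.000000/3) × 95.023438 = 31.674479
Exact value: 31.407813
Error: 0.266667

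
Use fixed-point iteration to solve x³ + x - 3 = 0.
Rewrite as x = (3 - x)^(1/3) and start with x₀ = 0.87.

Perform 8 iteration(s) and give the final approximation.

Equation: x³ + x - 3 = 0
Fixed-point form: x = (3 - x)^(1/3)
x₀ = 0.87

x_1 = g(0.870000) = 1.286648
x_2 = g(1.286648) = 1.196600
x_3 = g(1.196600) = 1.217206
x_4 = g(1.217206) = 1.212552
x_5 = g(1.212552) = 1.213606
x_6 = g(1.213606) = 1.213368
x_7 = g(1.213368) = 1.213422
x_8 = g(1.213422) = 1.213409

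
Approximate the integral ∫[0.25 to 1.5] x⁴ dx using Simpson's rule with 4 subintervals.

f(x) = x⁴
a = 0.25, b = 1.5, n = 4
h = (b - a)/n = 0.312500

Simpson's rule: (h/3)[f(x₀) + 4f(x₁) + 2f(x₂) + ... + f(xₙ)]

x_0 = 0.2500, f(x_0) = 0.003906, coefficient = 1
x_1 = 0.5625, f(x_1) = 0.100113, coefficient = 4
x_2 = 0.8750, f(x_2) = 0.586182, coefficient = 2
x_3 = 1.1875, f(x_3) = 1.988541, coefficient = 4
x_4 = 1.5000, f(x_4) = 5.062500, coefficient = 1

I ≈ (0.312500/3) × 14.593384 = 1.520144
Exact value: 1.518555
Error: 0.001589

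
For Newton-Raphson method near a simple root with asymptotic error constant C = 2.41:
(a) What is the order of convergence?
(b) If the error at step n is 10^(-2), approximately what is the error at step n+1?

(a) Newton-Raphson has quadratic (order 2) convergence near simple roots.
    This means |e_{n+1}| ≈ C|e_n|².

(b) With |e_n| = 10^(-2) and C = 2.41:
    |e_{n+1}| ≈ 2.41 × (10^(-2))² = 2.41 × 10^(-4)

(a) 2 (quadratic); (b) |e_{n+1}| ≈ 2.410e-04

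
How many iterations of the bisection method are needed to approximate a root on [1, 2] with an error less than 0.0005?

We need (b-a)/2^n ≤ 0.0005
(2 - 1)/2^n ≤ 0.0005
1/2^n ≤ 0.0005
2^n ≥ 2000
n ≥ log₂(2000) = 10.97
n ≥ 11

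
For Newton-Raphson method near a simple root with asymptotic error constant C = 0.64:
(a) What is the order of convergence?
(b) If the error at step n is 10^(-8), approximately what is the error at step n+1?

(a) Newton-Raphson has quadratic (order 2) convergence near simple roots.
    This means |e_{n+1}| ≈ C|e_n|².

(b) With |e_n| = 10^(-8) and C = 0.64:
    |e_{n+1}| ≈ 0.64 × (10^(-8))² = 0.64 × 10^(-16)

(a) 2 (quadratic); (b) |e_{n+1}| ≈ 6.400e-17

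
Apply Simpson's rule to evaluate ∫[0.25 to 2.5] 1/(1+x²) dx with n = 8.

f(x) = 1/(1+x²)
a = 0.25, b = 2.5, n = 8
h = (b - a)/n = 0.281250

Simpson's rule: (h/3)[f(x₀) + 4f(x₁) + 2f(x₂) + ... + f(xₙ)]

x_0 = 0.2500, f(x_0) = 0.941176, coefficient = 1
x_1 = 0.5312, f(x_1) = 0.779893, coefficient = 4
x_2 = 0.8125, f(x_2) = 0.602353, coefficient = 2
x_3 = 1.0938, f(x_3) = 0.455313, coefficient = 4
x_4 = 1.3750, f(x_4) = 0.345946, coefficient = 2
x_5 = 1.6562, f(x_5) = 0.267154, coefficient = 4
x_6 = 1.9375, f(x_6) = 0.210353, coefficient = 2
x_7 = 2.2188, f(x_7) = 0.168838, coefficient = 4
x_8 = 2.5000, f(x_8) = 0.137931, coefficient = 1

I ≈ (0.281250/3) × 10.081204 = 0.945113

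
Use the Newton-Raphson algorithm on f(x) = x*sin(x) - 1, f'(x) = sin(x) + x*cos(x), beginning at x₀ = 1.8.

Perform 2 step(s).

f(x) = x*sin(x) - 1
f'(x) = sin(x) + x*cos(x)
x₀ = 1.8

Newton-Raphson formula: x_{n+1} = x_n - f(x_n)/f'(x_n)

Iteration 1:
  f(1.800000) = 0.752926
  f'(1.800000) = 0.564884
  x_1 = 1.800000 - 0.752926/0.564884 = 0.467114
Iteration 2:
  f(0.467114) = -0.789653
  f'(0.467114) = 0.867384
  x_2 = 0.467114 - (-0.789653)/0.867384 = 1.377499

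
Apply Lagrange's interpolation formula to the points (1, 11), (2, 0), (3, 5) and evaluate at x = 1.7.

Lagrange interpolation formula:
P(x) = Σ yᵢ × Lᵢ(x)
where Lᵢ(x) = Π_{j≠i} (x - xⱼ)/(xᵢ - xⱼ)

L_0(1.7) = (1.7 - 2)/(1 - 2) × (1.7 - 3)/(1 - 3) = 0.195000
L_1(1.7) = (1.7 - 1)/(2 - 1) × (1.7 - 3)/(2 - 3) = 0.910000
L_2(1.7) = (1.7 - 1)/(3 - 1) × (1.7 - 2)/(3 - 2) = -0.105000

P(1.7) = 11×L_0(1.7) + 0×L_1(1.7) + 5×L_2(1.7)
P(1.7) = 1.620000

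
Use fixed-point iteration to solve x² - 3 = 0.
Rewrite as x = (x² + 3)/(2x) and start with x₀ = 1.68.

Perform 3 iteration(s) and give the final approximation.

Equation: x² - 3 = 0
Fixed-point form: x = (x² + 3)/(2x)
x₀ = 1.68

x_1 = g(1.680000) = 1.732857
x_2 = g(1.732857) = 1.732051
x_3 = g(1.732051) = 1.732051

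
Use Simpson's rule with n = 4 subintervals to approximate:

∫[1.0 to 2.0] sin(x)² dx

f(x) = sin(x)²
a = 1.0, b = 2.0, n = 4
h = (b - a)/n = 0.250000

Simpson's rule: (h/3)[f(x₀) + 4f(x₁) + 2f(x₂) + ... + f(xₙ)]

x_0 = 1.0000, f(x_0) = 0.708073, coefficient = 1
x_1 = 1.2500, f(x_1) = 0.900572, coefficient = 4
x_2 = 1.5000, f(x_2) = 0.994996, coefficient = 2
x_3 = 1.7500, f(x_3) = 0.968228, coefficient = 4
x_4 = 2.0000, f(x_4) = 0.826822, coefficient = 1

I ≈ (0.250000/3) × 11.000088 = 0.916674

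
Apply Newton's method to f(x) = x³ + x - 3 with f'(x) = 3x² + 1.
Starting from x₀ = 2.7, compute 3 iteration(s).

f(x) = x³ + x - 3
f'(x) = 3x² + 1
x₀ = 2.7

Newton-Raphson formula: x_{n+1} = x_n - f(x_n)/f'(x_n)

Iteration 1:
  f(2.700000) = 19.383000
  f'(2.700000) = 22.870000
  x_1 = 2.700000 - 19.383000/22.870000 = 1.852470
Iteration 2:
  f(1.852470) = 5.209495
  f'(1.852470) = 11.294941
  x_2 = 1.852470 - 5.209495/11.294941 = 1.391247
Iteration 3:
  f(1.391247) = 1.084099
  f'(1.391247) = 6.806702
  x_3 = 1.391247 - 1.084099/6.806702 = 1.231977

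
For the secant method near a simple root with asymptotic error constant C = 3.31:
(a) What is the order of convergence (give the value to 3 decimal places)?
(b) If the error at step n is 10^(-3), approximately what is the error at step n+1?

(a) Secant method has superlinear convergence with order φ = (1+√5)/2 ≈ 1.618.
    This means |e_{n+1}| ≈ C|e_n|^1.618.

(b) With |e_n| = 10^(-3) and C = 3.31:
    |e_{n+1}| ≈ 3.31 × (10^(-3))^1.618 = 3.31 × 10^(-4.85)

(a) ≈ 1.618 (golden ratio); (b) |e_{n+1}| ≈ 4.632e-05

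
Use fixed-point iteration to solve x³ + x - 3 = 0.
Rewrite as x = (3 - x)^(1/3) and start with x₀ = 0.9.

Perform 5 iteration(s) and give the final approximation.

Equation: x³ + x - 3 = 0
Fixed-point form: x = (3 - x)^(1/3)
x₀ = 0.9

x_1 = g(0.900000) = 1.280579
x_2 = g(1.280579) = 1.198011
x_3 = g(1.198011) = 1.216888
x_4 = g(1.216888) = 1.212624
x_5 = g(1.212624) = 1.213590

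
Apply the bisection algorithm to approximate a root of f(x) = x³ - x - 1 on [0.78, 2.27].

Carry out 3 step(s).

f(x) = x³ - x - 1
Initial interval: [0.78, 2.27]

Iteration 1:
  c_1 = (0.780000 + 2.270000)/2 = 1.525000
  f(c_1) = f(1.525000) = 1.021578
  f(a) × f(c) < 0, new interval: [0.780000, 1.525000]
Iteration 2:
  c_2 = (0.780000 + 1.525000)/2 = 1.152500
  f(c_2) = f(1.152500) = -0.621685
  f(a) × f(c) ≥ 0, new interval: [1.152500, 1.525000]
Iteration 3:
  c_3 = (1.152500 + 1.525000)/2 = 1.338750
  f(c_3) = f(1.338750) = 0.060627
  f(a) × f(c) < 0, new interval: [1.152500, 1.338750]

After 3 iteration(s), the approximation is c_3 = 1.338750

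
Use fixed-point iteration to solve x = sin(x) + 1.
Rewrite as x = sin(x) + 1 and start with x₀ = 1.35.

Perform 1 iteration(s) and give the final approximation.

Equation: x = sin(x) + 1
Fixed-point form: x = sin(x) + 1
x₀ = 1.35

x_1 = g(1.350000) = 1.975723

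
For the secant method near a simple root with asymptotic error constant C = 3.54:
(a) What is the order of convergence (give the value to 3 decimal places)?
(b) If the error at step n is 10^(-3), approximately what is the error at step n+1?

(a) Secant method has superlinear convergence with order φ = (1+√5)/2 ≈ 1.618.
    This means |e_{n+1}| ≈ C|e_n|^1.618.

(b) With |e_n| = 10^(-3) and C = 3.54:
    |e_{n+1}| ≈ 3.54 × (10^(-3))^1.618 = 3.54 × 10^(-4.85)

(a) ≈ 1.618 (golden ratio); (b) |e_{n+1}| ≈ 4.953e-05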